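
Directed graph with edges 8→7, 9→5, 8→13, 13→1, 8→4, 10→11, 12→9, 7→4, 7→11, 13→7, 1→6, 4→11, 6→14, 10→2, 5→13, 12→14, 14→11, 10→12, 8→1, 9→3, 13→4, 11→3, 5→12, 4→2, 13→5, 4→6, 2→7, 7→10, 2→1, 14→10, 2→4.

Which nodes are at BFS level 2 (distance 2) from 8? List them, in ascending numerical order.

Level 0: 8
Level 1: 1, 4, 7, 13
Level 2: 2, 5, 6, 10, 11
Level 3: 3, 12, 14
Level 4: 9

2, 5, 6, 10, 11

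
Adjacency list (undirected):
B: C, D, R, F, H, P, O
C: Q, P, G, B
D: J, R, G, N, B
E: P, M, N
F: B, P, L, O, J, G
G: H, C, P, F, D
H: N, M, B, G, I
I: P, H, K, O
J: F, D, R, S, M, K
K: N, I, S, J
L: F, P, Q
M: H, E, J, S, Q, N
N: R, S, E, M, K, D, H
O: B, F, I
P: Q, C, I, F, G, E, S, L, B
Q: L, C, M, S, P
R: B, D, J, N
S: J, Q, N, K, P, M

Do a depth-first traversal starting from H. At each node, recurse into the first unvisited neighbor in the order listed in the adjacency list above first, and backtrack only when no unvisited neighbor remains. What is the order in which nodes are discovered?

Visit H
H → N
N → R
R → B
B → C
C → Q
Q → L
L → F
F → P
P → I
I → K
K → S
S → J
J → D
D → G
J → M
M → E
I → O

H, N, R, B, C, Q, L, F, P, I, K, S, J, D, G, M, E, O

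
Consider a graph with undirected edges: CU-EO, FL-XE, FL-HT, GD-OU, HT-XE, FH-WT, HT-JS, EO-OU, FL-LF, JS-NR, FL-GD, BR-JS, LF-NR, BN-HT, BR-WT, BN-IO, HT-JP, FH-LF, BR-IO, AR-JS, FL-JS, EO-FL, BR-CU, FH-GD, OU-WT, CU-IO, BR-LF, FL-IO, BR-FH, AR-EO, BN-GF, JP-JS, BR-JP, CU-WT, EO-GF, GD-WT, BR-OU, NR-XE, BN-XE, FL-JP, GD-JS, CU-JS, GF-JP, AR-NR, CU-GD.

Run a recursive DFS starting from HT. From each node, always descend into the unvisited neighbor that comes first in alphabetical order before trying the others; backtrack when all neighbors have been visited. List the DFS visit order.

HT, BN, GF, EO, AR, JS, BR, CU, GD, FH, LF, FL, IO, JP, XE, NR, WT, OU

Visit HT
HT → BN
BN → GF
GF → EO
EO → AR
AR → JS
JS → BR
BR → CU
CU → GD
GD → FH
FH → LF
LF → FL
FL → IO
FL → JP
FL → XE
XE → NR
FH → WT
WT → OU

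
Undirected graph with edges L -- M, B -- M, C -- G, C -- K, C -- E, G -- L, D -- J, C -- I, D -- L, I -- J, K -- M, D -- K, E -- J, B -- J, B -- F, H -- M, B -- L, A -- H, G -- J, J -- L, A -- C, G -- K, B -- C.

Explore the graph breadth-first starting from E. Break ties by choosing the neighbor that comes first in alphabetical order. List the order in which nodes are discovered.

E C J A B G I K D L H F M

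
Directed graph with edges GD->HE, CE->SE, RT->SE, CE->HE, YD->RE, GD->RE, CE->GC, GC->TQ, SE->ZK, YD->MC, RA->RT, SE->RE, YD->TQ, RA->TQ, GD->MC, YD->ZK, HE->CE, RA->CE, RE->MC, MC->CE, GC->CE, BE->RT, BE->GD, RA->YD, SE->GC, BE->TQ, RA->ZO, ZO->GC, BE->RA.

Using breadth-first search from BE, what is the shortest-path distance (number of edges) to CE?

Level 0: BE
Level 1: GD, RA, RT, TQ
Level 2: CE, HE, MC, RE, SE, YD, ZO
Level 3: GC, ZK
CE first appears at level 2.

2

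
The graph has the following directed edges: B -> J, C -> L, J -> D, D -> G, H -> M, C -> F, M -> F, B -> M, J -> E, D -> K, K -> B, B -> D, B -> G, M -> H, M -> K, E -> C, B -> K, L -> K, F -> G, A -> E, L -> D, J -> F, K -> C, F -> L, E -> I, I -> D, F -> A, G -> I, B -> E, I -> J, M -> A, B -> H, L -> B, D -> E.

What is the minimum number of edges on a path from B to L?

Level 0: B
Level 1: D, E, G, H, J, K, M
Level 2: A, C, F, I
Level 3: L
L first appears at level 3.

3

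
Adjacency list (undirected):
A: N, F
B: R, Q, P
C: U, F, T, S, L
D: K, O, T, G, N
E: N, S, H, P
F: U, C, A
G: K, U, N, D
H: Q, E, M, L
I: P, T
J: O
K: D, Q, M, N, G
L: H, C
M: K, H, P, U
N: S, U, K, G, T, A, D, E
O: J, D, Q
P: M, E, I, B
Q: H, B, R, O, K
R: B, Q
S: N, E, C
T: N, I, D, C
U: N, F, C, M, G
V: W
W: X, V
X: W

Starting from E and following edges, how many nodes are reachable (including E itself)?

21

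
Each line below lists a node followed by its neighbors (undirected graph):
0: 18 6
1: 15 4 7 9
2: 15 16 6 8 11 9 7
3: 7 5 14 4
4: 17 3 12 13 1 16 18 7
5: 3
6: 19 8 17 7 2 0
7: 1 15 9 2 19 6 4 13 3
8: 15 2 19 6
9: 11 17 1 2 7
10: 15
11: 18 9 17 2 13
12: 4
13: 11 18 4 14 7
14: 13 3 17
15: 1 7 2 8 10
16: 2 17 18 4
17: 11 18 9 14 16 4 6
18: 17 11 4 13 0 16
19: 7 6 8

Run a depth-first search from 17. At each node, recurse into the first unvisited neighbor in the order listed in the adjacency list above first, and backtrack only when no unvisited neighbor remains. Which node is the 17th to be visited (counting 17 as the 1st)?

Visit 17
17 → 11
11 → 18
18 → 4
4 → 3
3 → 7
7 → 1
1 → 15
15 → 2
2 → 16
2 → 6
6 → 19
19 → 8
6 → 0
2 → 9
15 → 10
7 → 13
13 → 14
3 → 5
4 → 12

Visit order: 17, 11, 18, 4, 3, 7, 1, 15, 2, 16, 6, 19, 8, 0, 9, 10, 13, 14, 5, 12

13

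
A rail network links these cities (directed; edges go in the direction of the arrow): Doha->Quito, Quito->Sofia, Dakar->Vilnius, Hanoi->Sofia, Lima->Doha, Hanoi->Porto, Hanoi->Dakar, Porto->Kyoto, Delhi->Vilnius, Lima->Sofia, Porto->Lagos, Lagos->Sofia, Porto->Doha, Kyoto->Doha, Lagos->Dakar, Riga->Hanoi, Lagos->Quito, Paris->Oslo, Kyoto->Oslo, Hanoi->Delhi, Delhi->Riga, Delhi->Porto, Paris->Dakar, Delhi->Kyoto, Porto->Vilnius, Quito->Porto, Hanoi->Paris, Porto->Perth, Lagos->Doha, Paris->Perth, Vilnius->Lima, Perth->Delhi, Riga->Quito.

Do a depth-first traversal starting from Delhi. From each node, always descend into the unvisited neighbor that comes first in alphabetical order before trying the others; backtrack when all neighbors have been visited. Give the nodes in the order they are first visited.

Delhi, Kyoto, Doha, Quito, Porto, Lagos, Dakar, Vilnius, Lima, Sofia, Perth, Oslo, Riga, Hanoi, Paris

Visit Delhi
Delhi → Kyoto
Kyoto → Doha
Doha → Quito
Quito → Porto
Porto → Lagos
Lagos → Dakar
Dakar → Vilnius
Vilnius → Lima
Lima → Sofia
Porto → Perth
Kyoto → Oslo
Delhi → Riga
Riga → Hanoi
Hanoi → Paris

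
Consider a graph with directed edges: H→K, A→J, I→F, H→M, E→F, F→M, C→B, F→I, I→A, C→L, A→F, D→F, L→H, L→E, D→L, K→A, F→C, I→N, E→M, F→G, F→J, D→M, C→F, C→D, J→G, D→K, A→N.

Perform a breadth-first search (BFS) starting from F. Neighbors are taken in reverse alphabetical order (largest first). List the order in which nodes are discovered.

F M J I G C N A L D B H E K

Visit F; enqueue M, J, I, G, C → queue [M, J, I, G, C]
Visit M → queue [J, I, G, C]
Visit J → queue [I, G, C]
Visit I; enqueue N, A → queue [G, C, N, A]
Visit G → queue [C, N, A]
Visit C; enqueue L, D, B → queue [N, A, L, D, B]
Visit N → queue [A, L, D, B]
Visit A → queue [L, D, B]
Visit L; enqueue H, E → queue [D, B, H, E]
Visit D; enqueue K → queue [B, H, E, K]
Visit B → queue [H, E, K]
Visit H → queue [E, K]
Visit E → queue [K]
Visit K → queue []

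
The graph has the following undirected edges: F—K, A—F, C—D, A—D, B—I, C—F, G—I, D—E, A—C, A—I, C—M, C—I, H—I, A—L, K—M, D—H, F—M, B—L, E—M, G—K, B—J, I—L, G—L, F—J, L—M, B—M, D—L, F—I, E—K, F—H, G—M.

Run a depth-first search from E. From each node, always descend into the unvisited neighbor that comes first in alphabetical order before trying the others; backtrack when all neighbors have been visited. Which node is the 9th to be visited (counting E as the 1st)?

Visit E
E → D
D → A
A → C
C → F
F → H
H → I
I → B
B → J
B → L
L → G
G → K
K → M

Visit order: E, D, A, C, F, H, I, B, J, L, G, K, M

J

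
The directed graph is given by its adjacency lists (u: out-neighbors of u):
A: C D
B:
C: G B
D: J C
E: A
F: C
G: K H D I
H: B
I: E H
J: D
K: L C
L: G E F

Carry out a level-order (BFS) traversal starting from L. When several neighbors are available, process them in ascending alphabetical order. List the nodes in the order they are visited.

L, E, F, G, A, C, D, H, I, K, B, J

Visit L; enqueue E, F, G → queue [E, F, G]
Visit E; enqueue A → queue [F, G, A]
Visit F; enqueue C → queue [G, A, C]
Visit G; enqueue D, H, I, K → queue [A, C, D, H, I, K]
Visit A → queue [C, D, H, I, K]
Visit C; enqueue B → queue [D, H, I, K, B]
Visit D; enqueue J → queue [H, I, K, B, J]
Visit H → queue [I, K, B, J]
Visit I → queue [K, B, J]
Visit K → queue [B, J]
Visit B → queue [J]
Visit J → queue []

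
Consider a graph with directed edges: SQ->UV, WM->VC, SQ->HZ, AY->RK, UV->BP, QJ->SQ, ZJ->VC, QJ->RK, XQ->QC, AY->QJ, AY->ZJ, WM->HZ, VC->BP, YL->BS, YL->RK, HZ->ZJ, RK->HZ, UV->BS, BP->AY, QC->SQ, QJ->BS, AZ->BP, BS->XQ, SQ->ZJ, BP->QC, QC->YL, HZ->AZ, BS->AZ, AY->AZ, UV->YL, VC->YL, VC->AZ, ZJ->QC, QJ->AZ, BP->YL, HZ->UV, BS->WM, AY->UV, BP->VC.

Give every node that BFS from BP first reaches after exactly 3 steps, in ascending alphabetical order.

Level 0: BP
Level 1: AY, QC, VC, YL
Level 2: AZ, BS, QJ, RK, SQ, UV, ZJ
Level 3: HZ, WM, XQ

HZ, WM, XQ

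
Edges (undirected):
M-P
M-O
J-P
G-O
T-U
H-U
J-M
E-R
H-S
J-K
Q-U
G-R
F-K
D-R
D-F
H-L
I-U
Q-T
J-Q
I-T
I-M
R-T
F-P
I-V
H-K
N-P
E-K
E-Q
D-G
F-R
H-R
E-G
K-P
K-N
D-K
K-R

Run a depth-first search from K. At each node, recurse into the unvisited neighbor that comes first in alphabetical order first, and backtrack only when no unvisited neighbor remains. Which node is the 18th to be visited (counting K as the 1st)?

Visit K
K → D
D → F
F → P
P → J
J → M
M → I
I → T
T → Q
Q → E
E → G
G → O
G → R
R → H
H → L
H → S
H → U
I → V
P → N

Visit order: K, D, F, P, J, M, I, T, Q, E, G, O, R, H, L, S, U, V, N

V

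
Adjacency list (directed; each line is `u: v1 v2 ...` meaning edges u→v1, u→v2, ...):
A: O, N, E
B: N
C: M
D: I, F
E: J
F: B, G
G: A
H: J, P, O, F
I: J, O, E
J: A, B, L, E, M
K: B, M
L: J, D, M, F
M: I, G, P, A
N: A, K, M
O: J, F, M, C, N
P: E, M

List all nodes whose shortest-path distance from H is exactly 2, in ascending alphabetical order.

Level 0: H
Level 1: F, J, O, P
Level 2: A, B, C, E, G, L, M, N
Level 3: D, I, K

A, B, C, E, G, L, M, N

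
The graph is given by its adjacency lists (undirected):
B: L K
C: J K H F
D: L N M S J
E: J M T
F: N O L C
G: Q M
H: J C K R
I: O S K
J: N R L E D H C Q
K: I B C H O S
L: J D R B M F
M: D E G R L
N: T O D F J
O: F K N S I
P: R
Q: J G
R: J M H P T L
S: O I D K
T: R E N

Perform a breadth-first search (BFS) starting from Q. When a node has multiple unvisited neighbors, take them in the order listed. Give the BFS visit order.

Q J G N R L E D H C M T O F P B S K I

Visit Q; enqueue J, G → queue [J, G]
Visit J; enqueue N, R, L, E, D, H, C → queue [G, N, R, L, E, D, H, C]
Visit G; enqueue M → queue [N, R, L, E, D, H, C, M]
Visit N; enqueue T, O, F → queue [R, L, E, D, H, C, M, T, O, F]
Visit R; enqueue P → queue [L, E, D, H, C, M, T, O, F, P]
Visit L; enqueue B → queue [E, D, H, C, M, T, O, F, P, B]
Visit E → queue [D, H, C, M, T, O, F, P, B]
Visit D; enqueue S → queue [H, C, M, T, O, F, P, B, S]
Visit H; enqueue K → queue [C, M, T, O, F, P, B, S, K]
Visit C → queue [M, T, O, F, P, B, S, K]
Visit M → queue [T, O, F, P, B, S, K]
Visit T → queue [O, F, P, B, S, K]
Visit O; enqueue I → queue [F, P, B, S, K, I]
Visit F → queue [P, B, S, K, I]
Visit P → queue [B, S, K, I]
Visit B → queue [S, K, I]
Visit S → queue [K, I]
Visit K → queue [I]
Visit I → queue []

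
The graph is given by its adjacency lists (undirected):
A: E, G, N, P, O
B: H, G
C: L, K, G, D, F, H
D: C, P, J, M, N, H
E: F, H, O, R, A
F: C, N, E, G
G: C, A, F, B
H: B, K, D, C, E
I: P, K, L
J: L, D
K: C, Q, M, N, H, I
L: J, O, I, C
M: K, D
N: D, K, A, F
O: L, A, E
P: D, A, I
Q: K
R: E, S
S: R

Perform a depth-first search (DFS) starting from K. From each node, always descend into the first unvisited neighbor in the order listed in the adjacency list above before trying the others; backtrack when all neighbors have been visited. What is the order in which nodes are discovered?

K -> C -> L -> J -> D -> P -> A -> E -> F -> N -> G -> B -> H -> O -> R -> S -> I -> M -> Q

Visit K
K → C
C → L
L → J
J → D
D → P
P → A
A → E
E → F
F → N
F → G
G → B
B → H
E → O
E → R
R → S
P → I
D → M
K → Q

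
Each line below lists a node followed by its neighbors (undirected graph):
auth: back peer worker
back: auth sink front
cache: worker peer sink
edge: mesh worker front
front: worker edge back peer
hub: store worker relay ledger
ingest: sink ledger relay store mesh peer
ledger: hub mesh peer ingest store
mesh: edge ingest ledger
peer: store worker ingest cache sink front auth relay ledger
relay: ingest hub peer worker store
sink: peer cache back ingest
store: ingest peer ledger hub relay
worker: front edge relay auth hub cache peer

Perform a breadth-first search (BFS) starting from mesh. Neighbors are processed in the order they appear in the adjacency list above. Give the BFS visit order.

Visit mesh; enqueue edge, ingest, ledger → queue [edge, ingest, ledger]
Visit edge; enqueue worker, front → queue [ingest, ledger, worker, front]
Visit ingest; enqueue sink, relay, store, peer → queue [ledger, worker, front, sink, relay, store, peer]
Visit ledger; enqueue hub → queue [worker, front, sink, relay, store, peer, hub]
Visit worker; enqueue auth, cache → queue [front, sink, relay, store, peer, hub, auth, cache]
Visit front; enqueue back → queue [sink, relay, store, peer, hub, auth, cache, back]
Visit sink → queue [relay, store, peer, hub, auth, cache, back]
Visit relay → queue [store, peer, hub, auth, cache, back]
Visit store → queue [peer, hub, auth, cache, back]
Visit peer → queue [hub, auth, cache, back]
Visit hub → queue [auth, cache, back]
Visit auth → queue [cache, back]
Visit cache → queue [back]
Visit back → queue []

mesh → edge → ingest → ledger → worker → front → sink → relay → store → peer → hub → auth → cache → back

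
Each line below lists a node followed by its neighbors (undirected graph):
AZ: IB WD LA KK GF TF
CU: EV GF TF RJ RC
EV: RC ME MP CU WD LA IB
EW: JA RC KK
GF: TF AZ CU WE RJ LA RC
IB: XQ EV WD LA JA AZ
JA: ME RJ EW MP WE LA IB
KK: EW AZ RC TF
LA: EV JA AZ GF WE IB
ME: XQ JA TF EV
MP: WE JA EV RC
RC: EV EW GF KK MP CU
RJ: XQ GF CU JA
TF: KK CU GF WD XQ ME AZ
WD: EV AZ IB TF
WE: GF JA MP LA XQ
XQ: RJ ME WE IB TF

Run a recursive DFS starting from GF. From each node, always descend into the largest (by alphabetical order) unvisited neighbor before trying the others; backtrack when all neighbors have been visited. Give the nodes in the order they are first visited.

Visit GF
GF → WE
WE → XQ
XQ → TF
TF → WD
WD → IB
IB → LA
LA → JA
JA → RJ
RJ → CU
CU → RC
RC → MP
MP → EV
EV → ME
RC → KK
KK → EW
KK → AZ

GF -> WE -> XQ -> TF -> WD -> IB -> LA -> JA -> RJ -> CU -> RC -> MP -> EV -> ME -> KK -> EW -> AZ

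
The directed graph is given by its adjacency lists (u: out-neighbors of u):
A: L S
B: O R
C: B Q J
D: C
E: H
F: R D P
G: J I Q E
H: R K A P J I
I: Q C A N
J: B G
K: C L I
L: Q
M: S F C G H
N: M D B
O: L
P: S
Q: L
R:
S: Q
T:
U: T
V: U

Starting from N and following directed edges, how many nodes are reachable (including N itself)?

19

BFS from N visits: N, M, D, B, S, F, C, G, H, O, R, Q, P, J, I, E, K, A, L
Reachable nodes: 19 of 22 total.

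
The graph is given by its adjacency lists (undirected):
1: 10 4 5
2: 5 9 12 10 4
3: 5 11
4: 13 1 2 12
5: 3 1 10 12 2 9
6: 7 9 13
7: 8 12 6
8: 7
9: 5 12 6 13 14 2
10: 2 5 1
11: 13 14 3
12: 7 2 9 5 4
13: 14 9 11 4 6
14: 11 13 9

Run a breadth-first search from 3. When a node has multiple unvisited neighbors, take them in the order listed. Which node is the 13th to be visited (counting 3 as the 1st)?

6

Visit 3; enqueue 5, 11 → queue [5, 11]
Visit 5; enqueue 1, 10, 12, 2, 9 → queue [11, 1, 10, 12, 2, 9]
Visit 11; enqueue 13, 14 → queue [1, 10, 12, 2, 9, 13, 14]
Visit 1; enqueue 4 → queue [10, 12, 2, 9, 13, 14, 4]
Visit 10 → queue [12, 2, 9, 13, 14, 4]
Visit 12; enqueue 7 → queue [2, 9, 13, 14, 4, 7]
Visit 2 → queue [9, 13, 14, 4, 7]
Visit 9; enqueue 6 → queue [13, 14, 4, 7, 6]
Visit 13 → queue [14, 4, 7, 6]
Visit 14 → queue [4, 7, 6]
Visit 4 → queue [7, 6]
Visit 7; enqueue 8 → queue [6, 8]
Visit 6 → queue [8]
Visit 8 → queue []

Visit order: 3, 5, 11, 1, 10, 12, 2, 9, 13, 14, 4, 7, 6, 8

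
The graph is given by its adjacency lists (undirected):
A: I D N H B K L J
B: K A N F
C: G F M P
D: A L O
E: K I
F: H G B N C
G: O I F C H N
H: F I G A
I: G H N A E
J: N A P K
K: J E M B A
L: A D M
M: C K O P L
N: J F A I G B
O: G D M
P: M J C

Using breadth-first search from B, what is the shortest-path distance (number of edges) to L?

2

Level 0: B
Level 1: A, F, K, N
Level 2: C, D, E, G, H, I, J, L, M
Level 3: O, P
L first appears at level 2.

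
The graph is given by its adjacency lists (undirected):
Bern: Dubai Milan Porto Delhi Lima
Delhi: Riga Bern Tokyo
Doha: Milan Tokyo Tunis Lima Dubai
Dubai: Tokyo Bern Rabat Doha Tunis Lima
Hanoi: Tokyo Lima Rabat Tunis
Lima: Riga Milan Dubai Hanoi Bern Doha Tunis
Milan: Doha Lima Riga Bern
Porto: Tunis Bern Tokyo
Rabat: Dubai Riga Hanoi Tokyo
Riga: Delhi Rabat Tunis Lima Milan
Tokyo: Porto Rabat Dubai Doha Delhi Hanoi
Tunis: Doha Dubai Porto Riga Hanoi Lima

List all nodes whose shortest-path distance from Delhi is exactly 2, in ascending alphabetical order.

Doha, Dubai, Hanoi, Lima, Milan, Porto, Rabat, Tunis

Level 0: Delhi
Level 1: Bern, Riga, Tokyo
Level 2: Doha, Dubai, Hanoi, Lima, Milan, Porto, Rabat, Tunis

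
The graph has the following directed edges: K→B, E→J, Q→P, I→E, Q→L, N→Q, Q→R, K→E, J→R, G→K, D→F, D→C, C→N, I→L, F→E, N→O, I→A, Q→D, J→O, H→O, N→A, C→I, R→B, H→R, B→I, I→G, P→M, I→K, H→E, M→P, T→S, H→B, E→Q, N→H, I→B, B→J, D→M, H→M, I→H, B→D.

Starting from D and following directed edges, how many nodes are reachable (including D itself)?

18

BFS from D visits: D, C, F, M, I, N, E, P, A, B, G, H, K, L, O, Q, J, R
Reachable nodes: 18 of 20 total.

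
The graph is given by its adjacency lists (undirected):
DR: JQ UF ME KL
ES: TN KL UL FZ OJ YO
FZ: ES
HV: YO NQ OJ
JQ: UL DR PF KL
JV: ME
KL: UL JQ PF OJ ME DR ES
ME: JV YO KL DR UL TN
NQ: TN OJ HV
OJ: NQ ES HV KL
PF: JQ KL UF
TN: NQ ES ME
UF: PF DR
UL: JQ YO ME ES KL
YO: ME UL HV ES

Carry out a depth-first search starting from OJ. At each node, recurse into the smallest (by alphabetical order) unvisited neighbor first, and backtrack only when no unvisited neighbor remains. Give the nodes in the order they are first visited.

OJ, ES, FZ, KL, DR, JQ, PF, UF, UL, ME, JV, TN, NQ, HV, YO

Visit OJ
OJ → ES
ES → FZ
ES → KL
KL → DR
DR → JQ
JQ → PF
PF → UF
JQ → UL
UL → ME
ME → JV
ME → TN
TN → NQ
NQ → HV
HV → YO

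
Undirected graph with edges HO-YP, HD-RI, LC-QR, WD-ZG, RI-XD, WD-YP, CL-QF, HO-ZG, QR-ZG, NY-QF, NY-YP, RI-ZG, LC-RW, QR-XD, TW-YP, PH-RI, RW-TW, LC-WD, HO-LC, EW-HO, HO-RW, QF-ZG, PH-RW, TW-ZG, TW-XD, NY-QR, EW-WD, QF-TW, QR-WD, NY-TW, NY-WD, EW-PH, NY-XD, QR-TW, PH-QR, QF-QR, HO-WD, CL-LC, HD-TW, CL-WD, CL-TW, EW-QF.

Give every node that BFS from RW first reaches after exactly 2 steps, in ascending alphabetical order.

Level 0: RW
Level 1: HO, LC, PH, TW
Level 2: CL, EW, HD, NY, QF, QR, RI, WD, XD, YP, ZG

CL, EW, HD, NY, QF, QR, RI, WD, XD, YP, ZG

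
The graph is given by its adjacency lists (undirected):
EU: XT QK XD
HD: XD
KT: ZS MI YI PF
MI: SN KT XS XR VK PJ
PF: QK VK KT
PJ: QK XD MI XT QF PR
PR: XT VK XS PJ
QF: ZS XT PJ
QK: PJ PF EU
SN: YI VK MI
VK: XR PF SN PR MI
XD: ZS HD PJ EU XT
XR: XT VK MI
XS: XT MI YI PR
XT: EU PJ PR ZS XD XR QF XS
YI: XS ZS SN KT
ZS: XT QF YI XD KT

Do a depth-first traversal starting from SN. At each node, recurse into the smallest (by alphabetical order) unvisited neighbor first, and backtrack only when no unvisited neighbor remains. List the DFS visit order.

Visit SN
SN → MI
MI → KT
KT → PF
PF → QK
QK → EU
EU → XD
XD → HD
XD → PJ
PJ → PR
PR → VK
VK → XR
XR → XT
XT → QF
QF → ZS
ZS → YI
YI → XS

SN, MI, KT, PF, QK, EU, XD, HD, PJ, PR, VK, XR, XT, QF, ZS, YI, XS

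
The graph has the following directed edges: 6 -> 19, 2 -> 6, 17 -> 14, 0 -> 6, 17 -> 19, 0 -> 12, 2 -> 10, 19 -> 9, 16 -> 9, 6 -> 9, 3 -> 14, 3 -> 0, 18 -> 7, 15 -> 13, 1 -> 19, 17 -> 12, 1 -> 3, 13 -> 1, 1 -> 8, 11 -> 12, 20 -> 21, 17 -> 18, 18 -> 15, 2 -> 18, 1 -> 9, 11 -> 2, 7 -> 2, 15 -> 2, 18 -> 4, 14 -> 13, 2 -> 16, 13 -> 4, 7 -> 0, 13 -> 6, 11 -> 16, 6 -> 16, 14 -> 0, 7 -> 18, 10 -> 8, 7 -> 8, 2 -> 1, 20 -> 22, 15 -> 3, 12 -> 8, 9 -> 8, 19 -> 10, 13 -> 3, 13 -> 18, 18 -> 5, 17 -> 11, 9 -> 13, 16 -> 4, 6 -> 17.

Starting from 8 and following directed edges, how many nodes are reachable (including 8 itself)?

1

BFS from 8 visits: 8
Reachable nodes: 1 of 23 total.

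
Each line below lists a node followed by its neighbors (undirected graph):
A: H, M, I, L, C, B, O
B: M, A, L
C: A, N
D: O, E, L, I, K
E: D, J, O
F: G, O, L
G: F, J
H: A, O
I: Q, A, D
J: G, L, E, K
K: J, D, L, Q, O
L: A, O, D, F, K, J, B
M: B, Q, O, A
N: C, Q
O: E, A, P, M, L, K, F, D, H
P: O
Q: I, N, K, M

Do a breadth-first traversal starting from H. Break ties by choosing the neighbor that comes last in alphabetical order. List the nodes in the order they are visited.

Visit H; enqueue O, A → queue [O, A]
Visit O; enqueue P, M, L, K, F, E, D → queue [A, P, M, L, K, F, E, D]
Visit A; enqueue I, C, B → queue [P, M, L, K, F, E, D, I, C, B]
Visit P → queue [M, L, K, F, E, D, I, C, B]
Visit M; enqueue Q → queue [L, K, F, E, D, I, C, B, Q]
Visit L; enqueue J → queue [K, F, E, D, I, C, B, Q, J]
Visit K → queue [F, E, D, I, C, B, Q, J]
Visit F; enqueue G → queue [E, D, I, C, B, Q, J, G]
Visit E → queue [D, I, C, B, Q, J, G]
Visit D → queue [I, C, B, Q, J, G]
Visit I → queue [C, B, Q, J, G]
Visit C; enqueue N → queue [B, Q, J, G, N]
Visit B → queue [Q, J, G, N]
Visit Q → queue [J, G, N]
Visit J → queue [G, N]
Visit G → queue [N]
Visit N → queue []

H O A P M L K F E D I C B Q J G N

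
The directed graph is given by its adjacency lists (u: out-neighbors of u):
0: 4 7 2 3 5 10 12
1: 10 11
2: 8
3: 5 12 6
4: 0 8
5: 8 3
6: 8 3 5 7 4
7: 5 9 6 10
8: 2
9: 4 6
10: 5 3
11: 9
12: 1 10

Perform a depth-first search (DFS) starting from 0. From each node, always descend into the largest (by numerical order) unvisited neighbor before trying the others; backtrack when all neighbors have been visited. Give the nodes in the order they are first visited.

0 -> 12 -> 10 -> 5 -> 8 -> 2 -> 3 -> 6 -> 7 -> 9 -> 4 -> 1 -> 11

Visit 0
0 → 12
12 → 10
10 → 5
5 → 8
8 → 2
5 → 3
3 → 6
6 → 7
7 → 9
9 → 4
12 → 1
1 → 11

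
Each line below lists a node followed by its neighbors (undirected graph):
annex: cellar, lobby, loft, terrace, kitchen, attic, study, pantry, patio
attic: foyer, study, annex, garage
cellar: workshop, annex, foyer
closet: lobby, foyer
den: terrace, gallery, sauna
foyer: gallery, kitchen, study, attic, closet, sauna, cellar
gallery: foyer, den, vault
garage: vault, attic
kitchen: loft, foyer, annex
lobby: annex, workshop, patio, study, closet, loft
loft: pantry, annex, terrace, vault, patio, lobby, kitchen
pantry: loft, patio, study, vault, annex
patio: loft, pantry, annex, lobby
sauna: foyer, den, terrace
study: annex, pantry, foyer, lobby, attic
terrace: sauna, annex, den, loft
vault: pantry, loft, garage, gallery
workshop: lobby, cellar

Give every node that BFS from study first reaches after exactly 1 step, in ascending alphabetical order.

annex, attic, foyer, lobby, pantry

Level 0: study
Level 1: annex, attic, foyer, lobby, pantry
Level 2: cellar, closet, gallery, garage, kitchen, loft, patio, sauna, terrace, vault, workshop
Level 3: den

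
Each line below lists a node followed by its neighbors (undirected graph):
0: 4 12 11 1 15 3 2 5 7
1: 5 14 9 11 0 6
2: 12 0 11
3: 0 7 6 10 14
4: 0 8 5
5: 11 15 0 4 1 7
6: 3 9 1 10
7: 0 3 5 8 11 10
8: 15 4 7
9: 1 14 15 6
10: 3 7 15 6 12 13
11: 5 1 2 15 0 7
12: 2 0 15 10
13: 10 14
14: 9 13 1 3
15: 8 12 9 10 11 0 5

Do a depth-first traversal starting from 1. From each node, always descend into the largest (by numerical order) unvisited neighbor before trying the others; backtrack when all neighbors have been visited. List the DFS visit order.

1, 14, 13, 10, 15, 12, 2, 11, 7, 8, 4, 5, 0, 3, 6, 9

Visit 1
1 → 14
14 → 13
13 → 10
10 → 15
15 → 12
12 → 2
2 → 11
11 → 7
7 → 8
8 → 4
4 → 5
5 → 0
0 → 3
3 → 6
6 → 9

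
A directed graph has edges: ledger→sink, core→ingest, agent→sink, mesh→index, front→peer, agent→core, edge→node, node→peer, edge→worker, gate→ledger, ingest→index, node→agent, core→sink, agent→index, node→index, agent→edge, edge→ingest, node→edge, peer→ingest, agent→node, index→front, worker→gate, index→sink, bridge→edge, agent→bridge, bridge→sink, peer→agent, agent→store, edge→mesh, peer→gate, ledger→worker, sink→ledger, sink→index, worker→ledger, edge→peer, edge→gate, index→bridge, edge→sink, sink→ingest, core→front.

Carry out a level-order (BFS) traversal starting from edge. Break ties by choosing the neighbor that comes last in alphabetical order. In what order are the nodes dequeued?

Visit edge; enqueue worker, sink, peer, node, mesh, ingest, gate → queue [worker, sink, peer, node, mesh, ingest, gate]
Visit worker; enqueue ledger → queue [sink, peer, node, mesh, ingest, gate, ledger]
Visit sink; enqueue index → queue [peer, node, mesh, ingest, gate, ledger, index]
Visit peer; enqueue agent → queue [node, mesh, ingest, gate, ledger, index, agent]
Visit node → queue [mesh, ingest, gate, ledger, index, agent]
Visit mesh → queue [ingest, gate, ledger, index, agent]
Visit ingest → queue [gate, ledger, index, agent]
Visit gate → queue [ledger, index, agent]
Visit ledger → queue [index, agent]
Visit index; enqueue front, bridge → queue [agent, front, bridge]
Visit agent; enqueue store, core → queue [front, bridge, store, core]
Visit front → queue [bridge, store, core]
Visit bridge → queue [store, core]
Visit store → queue [core]
Visit core → queue []

edge, worker, sink, peer, node, mesh, ingest, gate, ledger, index, agent, front, bridge, store, core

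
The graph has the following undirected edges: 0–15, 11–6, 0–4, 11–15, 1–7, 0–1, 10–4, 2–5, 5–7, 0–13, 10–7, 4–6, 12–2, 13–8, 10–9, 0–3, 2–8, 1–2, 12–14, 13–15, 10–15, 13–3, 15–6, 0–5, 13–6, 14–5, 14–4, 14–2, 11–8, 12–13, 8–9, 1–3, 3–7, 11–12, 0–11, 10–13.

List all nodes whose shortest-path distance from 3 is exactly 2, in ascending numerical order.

2, 4, 5, 6, 8, 10, 11, 12, 15

Level 0: 3
Level 1: 0, 1, 7, 13
Level 2: 2, 4, 5, 6, 8, 10, 11, 12, 15
Level 3: 9, 14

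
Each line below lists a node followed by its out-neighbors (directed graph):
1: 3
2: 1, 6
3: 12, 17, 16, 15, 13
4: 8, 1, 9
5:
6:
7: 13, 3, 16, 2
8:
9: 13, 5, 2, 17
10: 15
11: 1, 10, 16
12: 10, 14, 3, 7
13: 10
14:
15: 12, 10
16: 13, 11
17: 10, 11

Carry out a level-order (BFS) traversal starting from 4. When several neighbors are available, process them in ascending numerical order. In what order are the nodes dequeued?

4, 1, 8, 9, 3, 2, 5, 13, 17, 12, 15, 16, 6, 10, 11, 7, 14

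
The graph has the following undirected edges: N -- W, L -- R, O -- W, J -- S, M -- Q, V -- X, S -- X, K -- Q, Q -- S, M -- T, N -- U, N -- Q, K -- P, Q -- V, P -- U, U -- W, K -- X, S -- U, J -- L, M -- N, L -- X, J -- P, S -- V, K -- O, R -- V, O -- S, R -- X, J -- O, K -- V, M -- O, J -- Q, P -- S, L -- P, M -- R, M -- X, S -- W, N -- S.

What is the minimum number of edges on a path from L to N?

Level 0: L
Level 1: J, P, R, X
Level 2: K, M, O, Q, S, U, V
Level 3: N, T, W
N first appears at level 3.

3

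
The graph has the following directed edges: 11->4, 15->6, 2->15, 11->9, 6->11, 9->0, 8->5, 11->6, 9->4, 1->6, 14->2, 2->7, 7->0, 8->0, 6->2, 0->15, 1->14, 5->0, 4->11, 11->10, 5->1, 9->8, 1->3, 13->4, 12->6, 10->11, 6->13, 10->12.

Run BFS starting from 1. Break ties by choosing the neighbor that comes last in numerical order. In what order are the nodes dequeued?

1 14 6 3 2 13 11 15 7 4 10 9 0 12 8 5

Visit 1; enqueue 14, 6, 3 → queue [14, 6, 3]
Visit 14; enqueue 2 → queue [6, 3, 2]
Visit 6; enqueue 13, 11 → queue [3, 2, 13, 11]
Visit 3 → queue [2, 13, 11]
Visit 2; enqueue 15, 7 → queue [13, 11, 15, 7]
Visit 13; enqueue 4 → queue [11, 15, 7, 4]
Visit 11; enqueue 10, 9 → queue [15, 7, 4, 10, 9]
Visit 15 → queue [7, 4, 10, 9]
Visit 7; enqueue 0 → queue [4, 10, 9, 0]
Visit 4 → queue [10, 9, 0]
Visit 10; enqueue 12 → queue [9, 0, 12]
Visit 9; enqueue 8 → queue [0, 12, 8]
Visit 0 → queue [12, 8]
Visit 12 → queue [8]
Visit 8; enqueue 5 → queue [5]
Visit 5 → queue []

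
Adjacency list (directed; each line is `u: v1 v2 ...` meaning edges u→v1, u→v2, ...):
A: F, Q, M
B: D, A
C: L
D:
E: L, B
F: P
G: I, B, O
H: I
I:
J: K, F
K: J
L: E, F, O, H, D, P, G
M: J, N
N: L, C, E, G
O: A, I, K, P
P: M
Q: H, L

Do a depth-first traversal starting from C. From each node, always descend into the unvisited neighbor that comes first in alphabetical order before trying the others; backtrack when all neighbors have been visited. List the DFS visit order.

Visit C
C → L
L → D
L → E
E → B
B → A
A → F
F → P
P → M
M → J
J → K
M → N
N → G
G → I
G → O
A → Q
Q → H

C → L → D → E → B → A → F → P → M → J → K → N → G → I → O → Q → H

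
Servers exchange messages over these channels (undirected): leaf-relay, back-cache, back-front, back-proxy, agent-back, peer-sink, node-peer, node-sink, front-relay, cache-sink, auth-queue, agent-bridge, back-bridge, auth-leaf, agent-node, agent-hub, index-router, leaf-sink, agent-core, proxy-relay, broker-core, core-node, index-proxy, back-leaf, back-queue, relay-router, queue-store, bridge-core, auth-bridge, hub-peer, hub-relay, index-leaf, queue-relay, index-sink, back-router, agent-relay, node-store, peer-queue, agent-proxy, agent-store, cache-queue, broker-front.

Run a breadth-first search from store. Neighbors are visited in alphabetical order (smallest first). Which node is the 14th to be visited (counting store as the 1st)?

Visit store; enqueue agent, node, queue → queue [agent, node, queue]
Visit agent; enqueue back, bridge, core, hub, proxy, relay → queue [node, queue, back, bridge, core, hub, proxy, relay]
Visit node; enqueue peer, sink → queue [queue, back, bridge, core, hub, proxy, relay, peer, sink]
Visit queue; enqueue auth, cache → queue [back, bridge, core, hub, proxy, relay, peer, sink, auth, cache]
Visit back; enqueue front, leaf, router → queue [bridge, core, hub, proxy, relay, peer, sink, auth, cache, front, leaf, router]
Visit bridge → queue [core, hub, proxy, relay, peer, sink, auth, cache, front, leaf, router]
Visit core; enqueue broker → queue [hub, proxy, relay, peer, sink, auth, cache, front, leaf, router, broker]
Visit hub → queue [proxy, relay, peer, sink, auth, cache, front, leaf, router, broker]
Visit proxy; enqueue index → queue [relay, peer, sink, auth, cache, front, leaf, router, broker, index]
Visit relay → queue [peer, sink, auth, cache, front, leaf, router, broker, index]
Visit peer → queue [sink, auth, cache, front, leaf, router, broker, index]
Visit sink → queue [auth, cache, front, leaf, router, broker, index]
Visit auth → queue [cache, front, leaf, router, broker, index]
Visit cache → queue [front, leaf, router, broker, index]
Visit front → queue [leaf, router, broker, index]
Visit leaf → queue [router, broker, index]
Visit router → queue [broker, index]
Visit broker → queue [index]
Visit index → queue []

Visit order: store, agent, node, queue, back, bridge, core, hub, proxy, relay, peer, sink, auth, cache, front, leaf, router, broker, index

cache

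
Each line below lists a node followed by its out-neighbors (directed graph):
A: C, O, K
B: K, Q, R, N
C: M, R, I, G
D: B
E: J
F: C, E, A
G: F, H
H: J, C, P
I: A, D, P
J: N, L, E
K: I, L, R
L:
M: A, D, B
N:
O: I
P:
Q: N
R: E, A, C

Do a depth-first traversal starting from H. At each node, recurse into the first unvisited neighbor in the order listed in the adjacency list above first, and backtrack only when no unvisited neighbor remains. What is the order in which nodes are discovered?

H J N L E C M A O I D B K R Q P G F

Visit H
H → J
J → N
J → L
J → E
H → C
C → M
M → A
A → O
O → I
I → D
D → B
B → K
K → R
B → Q
I → P
C → G
G → F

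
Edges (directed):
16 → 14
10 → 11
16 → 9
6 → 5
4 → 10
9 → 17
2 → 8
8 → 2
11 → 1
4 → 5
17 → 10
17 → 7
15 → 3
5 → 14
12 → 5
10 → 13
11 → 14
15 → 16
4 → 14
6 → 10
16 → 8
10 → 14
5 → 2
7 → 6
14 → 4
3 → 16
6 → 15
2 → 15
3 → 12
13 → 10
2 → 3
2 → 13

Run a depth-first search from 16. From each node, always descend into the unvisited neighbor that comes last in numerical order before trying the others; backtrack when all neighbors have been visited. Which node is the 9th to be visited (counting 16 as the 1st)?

2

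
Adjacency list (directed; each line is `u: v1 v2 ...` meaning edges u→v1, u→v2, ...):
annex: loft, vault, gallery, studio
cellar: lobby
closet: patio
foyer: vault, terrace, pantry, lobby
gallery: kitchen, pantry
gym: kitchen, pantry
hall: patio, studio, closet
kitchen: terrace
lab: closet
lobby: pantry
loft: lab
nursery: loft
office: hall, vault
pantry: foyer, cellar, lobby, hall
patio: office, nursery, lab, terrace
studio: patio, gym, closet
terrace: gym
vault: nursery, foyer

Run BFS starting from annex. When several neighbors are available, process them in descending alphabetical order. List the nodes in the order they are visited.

annex, vault, studio, loft, gallery, nursery, foyer, patio, gym, closet, lab, pantry, kitchen, terrace, lobby, office, hall, cellar

Visit annex; enqueue vault, studio, loft, gallery → queue [vault, studio, loft, gallery]
Visit vault; enqueue nursery, foyer → queue [studio, loft, gallery, nursery, foyer]
Visit studio; enqueue patio, gym, closet → queue [loft, gallery, nursery, foyer, patio, gym, closet]
Visit loft; enqueue lab → queue [gallery, nursery, foyer, patio, gym, closet, lab]
Visit gallery; enqueue pantry, kitchen → queue [nursery, foyer, patio, gym, closet, lab, pantry, kitchen]
Visit nursery → queue [foyer, patio, gym, closet, lab, pantry, kitchen]
Visit foyer; enqueue terrace, lobby → queue [patio, gym, closet, lab, pantry, kitchen, terrace, lobby]
Visit patio; enqueue office → queue [gym, closet, lab, pantry, kitchen, terrace, lobby, office]
Visit gym → queue [closet, lab, pantry, kitchen, terrace, lobby, office]
Visit closet → queue [lab, pantry, kitchen, terrace, lobby, office]
Visit lab → queue [pantry, kitchen, terrace, lobby, office]
Visit pantry; enqueue hall, cellar → queue [kitchen, terrace, lobby, office, hall, cellar]
Visit kitchen → queue [terrace, lobby, office, hall, cellar]
Visit terrace → queue [lobby, office, hall, cellar]
Visit lobby → queue [office, hall, cellar]
Visit office → queue [hall, cellar]
Visit hall → queue [cellar]
Visit cellar → queue []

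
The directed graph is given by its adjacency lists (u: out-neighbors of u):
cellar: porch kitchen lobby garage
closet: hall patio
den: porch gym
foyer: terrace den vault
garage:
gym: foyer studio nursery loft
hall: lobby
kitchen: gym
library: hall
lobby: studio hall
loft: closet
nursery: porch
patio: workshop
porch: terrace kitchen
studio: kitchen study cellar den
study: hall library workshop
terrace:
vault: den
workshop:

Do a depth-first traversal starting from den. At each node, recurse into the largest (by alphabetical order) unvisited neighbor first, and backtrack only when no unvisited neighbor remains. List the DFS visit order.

den -> porch -> terrace -> kitchen -> gym -> studio -> study -> workshop -> library -> hall -> lobby -> cellar -> garage -> nursery -> loft -> closet -> patio -> foyer -> vault

Visit den
den → porch
porch → terrace
porch → kitchen
kitchen → gym
gym → studio
studio → study
study → workshop
study → library
library → hall
hall → lobby
studio → cellar
cellar → garage
gym → nursery
gym → loft
loft → closet
closet → patio
gym → foyer
foyer → vault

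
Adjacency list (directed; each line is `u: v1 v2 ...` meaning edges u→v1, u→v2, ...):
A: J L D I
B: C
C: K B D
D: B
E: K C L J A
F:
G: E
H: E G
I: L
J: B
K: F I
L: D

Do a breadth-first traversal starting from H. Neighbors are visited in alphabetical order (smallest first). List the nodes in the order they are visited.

H E G A C J K L D I B F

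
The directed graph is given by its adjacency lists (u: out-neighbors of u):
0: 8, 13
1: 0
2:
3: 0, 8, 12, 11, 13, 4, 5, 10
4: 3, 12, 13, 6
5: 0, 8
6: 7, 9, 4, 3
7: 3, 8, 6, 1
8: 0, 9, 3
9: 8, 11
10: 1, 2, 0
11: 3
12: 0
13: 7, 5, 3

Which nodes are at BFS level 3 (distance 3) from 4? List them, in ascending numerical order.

1, 2

Level 0: 4
Level 1: 3, 6, 12, 13
Level 2: 0, 5, 7, 8, 9, 10, 11
Level 3: 1, 2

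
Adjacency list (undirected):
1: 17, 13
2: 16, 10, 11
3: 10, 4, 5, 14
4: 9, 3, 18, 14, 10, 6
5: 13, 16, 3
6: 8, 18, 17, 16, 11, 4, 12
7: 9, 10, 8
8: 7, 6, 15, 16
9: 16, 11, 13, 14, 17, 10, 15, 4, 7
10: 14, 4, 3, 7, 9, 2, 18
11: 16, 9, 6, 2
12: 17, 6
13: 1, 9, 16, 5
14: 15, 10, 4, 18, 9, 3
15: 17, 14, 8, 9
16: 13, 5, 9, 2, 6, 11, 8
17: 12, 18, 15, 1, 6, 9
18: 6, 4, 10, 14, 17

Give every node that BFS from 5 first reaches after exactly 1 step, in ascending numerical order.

Level 0: 5
Level 1: 3, 13, 16
Level 2: 1, 2, 4, 6, 8, 9, 10, 11, 14
Level 3: 7, 12, 15, 17, 18

3, 13, 16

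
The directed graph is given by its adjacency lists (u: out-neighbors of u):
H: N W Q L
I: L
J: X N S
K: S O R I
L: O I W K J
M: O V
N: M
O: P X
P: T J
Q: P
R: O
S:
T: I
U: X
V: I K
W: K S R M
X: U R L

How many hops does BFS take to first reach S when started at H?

2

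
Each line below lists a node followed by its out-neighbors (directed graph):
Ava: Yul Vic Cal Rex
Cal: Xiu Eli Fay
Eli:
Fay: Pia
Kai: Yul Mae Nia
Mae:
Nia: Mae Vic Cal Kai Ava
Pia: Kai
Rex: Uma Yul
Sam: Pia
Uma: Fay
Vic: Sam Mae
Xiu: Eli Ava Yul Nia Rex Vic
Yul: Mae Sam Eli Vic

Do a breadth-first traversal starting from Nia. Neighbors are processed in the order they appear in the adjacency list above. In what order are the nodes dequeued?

Nia, Mae, Vic, Cal, Kai, Ava, Sam, Xiu, Eli, Fay, Yul, Rex, Pia, Uma

Visit Nia; enqueue Mae, Vic, Cal, Kai, Ava → queue [Mae, Vic, Cal, Kai, Ava]
Visit Mae → queue [Vic, Cal, Kai, Ava]
Visit Vic; enqueue Sam → queue [Cal, Kai, Ava, Sam]
Visit Cal; enqueue Xiu, Eli, Fay → queue [Kai, Ava, Sam, Xiu, Eli, Fay]
Visit Kai; enqueue Yul → queue [Ava, Sam, Xiu, Eli, Fay, Yul]
Visit Ava; enqueue Rex → queue [Sam, Xiu, Eli, Fay, Yul, Rex]
Visit Sam; enqueue Pia → queue [Xiu, Eli, Fay, Yul, Rex, Pia]
Visit Xiu → queue [Eli, Fay, Yul, Rex, Pia]
Visit Eli → queue [Fay, Yul, Rex, Pia]
Visit Fay → queue [Yul, Rex, Pia]
Visit Yul → queue [Rex, Pia]
Visit Rex; enqueue Uma → queue [Pia, Uma]
Visit Pia → queue [Uma]
Visit Uma → queue []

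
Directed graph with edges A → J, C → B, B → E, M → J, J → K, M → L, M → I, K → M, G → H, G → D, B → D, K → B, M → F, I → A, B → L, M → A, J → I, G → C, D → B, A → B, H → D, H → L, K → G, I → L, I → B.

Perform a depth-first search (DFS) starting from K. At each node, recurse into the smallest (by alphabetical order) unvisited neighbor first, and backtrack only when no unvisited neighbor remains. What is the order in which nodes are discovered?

K B D E L G C H M A J I F

Visit K
K → B
B → D
B → E
B → L
K → G
G → C
G → H
K → M
M → A
A → J
J → I
M → F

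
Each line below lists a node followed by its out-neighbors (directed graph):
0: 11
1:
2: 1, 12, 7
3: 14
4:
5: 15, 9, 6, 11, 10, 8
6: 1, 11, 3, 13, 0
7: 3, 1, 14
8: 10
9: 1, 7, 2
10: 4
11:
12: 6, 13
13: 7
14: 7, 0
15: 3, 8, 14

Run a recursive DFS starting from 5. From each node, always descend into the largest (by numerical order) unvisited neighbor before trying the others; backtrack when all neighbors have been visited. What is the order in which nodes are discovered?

Visit 5
5 → 15
15 → 14
14 → 7
7 → 3
7 → 1
14 → 0
0 → 11
15 → 8
8 → 10
10 → 4
5 → 9
9 → 2
2 → 12
12 → 13
12 → 6

5 → 15 → 14 → 7 → 3 → 1 → 0 → 11 → 8 → 10 → 4 → 9 → 2 → 12 → 13 → 6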